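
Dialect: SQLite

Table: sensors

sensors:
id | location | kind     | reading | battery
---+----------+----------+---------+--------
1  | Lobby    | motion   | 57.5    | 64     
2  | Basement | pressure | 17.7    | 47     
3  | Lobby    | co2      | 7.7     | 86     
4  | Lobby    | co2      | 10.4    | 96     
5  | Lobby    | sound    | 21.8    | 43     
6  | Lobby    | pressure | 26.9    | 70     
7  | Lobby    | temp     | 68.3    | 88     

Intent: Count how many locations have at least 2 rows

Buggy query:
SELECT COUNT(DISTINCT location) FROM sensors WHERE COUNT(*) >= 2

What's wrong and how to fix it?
Bug: COUNT(*) cannot appear in WHERE; the per-group count doesn't exist yet

Fix: Group first with HAVING COUNT(*) >= 2, then COUNT the resulting groups

Corrected query:
SELECT COUNT(*) FROM (SELECT location FROM sensors GROUP BY location HAVING COUNT(*) >= 2)

Result:
COUNT(*)
--------
1       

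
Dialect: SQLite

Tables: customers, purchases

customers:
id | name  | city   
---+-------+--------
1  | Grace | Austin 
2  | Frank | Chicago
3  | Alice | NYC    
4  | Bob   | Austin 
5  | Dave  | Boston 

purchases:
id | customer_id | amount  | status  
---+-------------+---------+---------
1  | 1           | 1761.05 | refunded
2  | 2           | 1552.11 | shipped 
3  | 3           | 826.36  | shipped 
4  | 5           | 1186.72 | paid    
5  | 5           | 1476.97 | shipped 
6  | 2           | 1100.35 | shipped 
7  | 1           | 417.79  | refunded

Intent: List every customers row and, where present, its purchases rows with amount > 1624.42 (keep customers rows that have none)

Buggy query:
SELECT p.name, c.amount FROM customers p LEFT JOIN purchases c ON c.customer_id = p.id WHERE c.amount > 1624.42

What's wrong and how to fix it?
Bug: Filtering c.amount in WHERE discards the NULL rows produced by LEFT JOIN, turning it into an inner join

Fix: Put 'c.amount > 1624.42' in the JOIN's ON clause instead of WHERE

Corrected query:
SELECT p.name, c.amount FROM customers p LEFT JOIN purchases c ON c.customer_id = p.id AND c.amount > 1624.42

Result:
name  | amount 
------+--------
Grace | 1761.05
Frank | NULL   
Alice | NULL   
Bob   | NULL   
Dave  | NULL   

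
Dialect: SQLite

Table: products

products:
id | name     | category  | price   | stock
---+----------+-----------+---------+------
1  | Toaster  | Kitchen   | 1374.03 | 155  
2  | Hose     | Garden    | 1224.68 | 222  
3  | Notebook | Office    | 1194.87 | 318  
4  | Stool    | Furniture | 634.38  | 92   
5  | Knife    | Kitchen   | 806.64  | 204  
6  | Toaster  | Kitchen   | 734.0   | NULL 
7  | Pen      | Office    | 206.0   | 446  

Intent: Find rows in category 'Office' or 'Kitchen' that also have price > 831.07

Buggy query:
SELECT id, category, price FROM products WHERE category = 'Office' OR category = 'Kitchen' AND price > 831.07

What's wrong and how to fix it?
Bug: Without parentheses, AND is evaluated before OR, so the price filter only applies to the 'Kitchen' branch

Fix: Add parentheses around the OR so the AND applies to both alternatives

Corrected query:
SELECT id, category, price FROM products WHERE (category = 'Office' OR category = 'Kitchen') AND price > 831.07

Result:
id | category | price  
---+----------+--------
1  | Kitchen  | 1374.03
3  | Office   | 1194.87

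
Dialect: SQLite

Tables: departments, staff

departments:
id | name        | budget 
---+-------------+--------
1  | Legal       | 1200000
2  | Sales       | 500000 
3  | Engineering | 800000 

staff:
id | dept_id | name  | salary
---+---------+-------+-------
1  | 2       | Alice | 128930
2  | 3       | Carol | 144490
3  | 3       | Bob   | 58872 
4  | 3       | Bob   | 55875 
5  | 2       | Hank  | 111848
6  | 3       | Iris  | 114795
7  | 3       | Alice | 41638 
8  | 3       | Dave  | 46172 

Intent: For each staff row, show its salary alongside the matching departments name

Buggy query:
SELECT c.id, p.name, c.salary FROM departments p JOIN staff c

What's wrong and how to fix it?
Bug: Missing join condition: each staff row is matched to all departments rows instead of just its own

Fix: Specify the join condition linking the foreign key to the parent id

Corrected query:
SELECT c.id, p.name, c.salary FROM departments p JOIN staff c ON c.dept_id = p.id

Result:
id | name        | salary
---+-------------+-------
1  | Sales       | 128930
2  | Engineering | 144490
3  | Engineering | 58872 
4  | Engineering | 55875 
5  | Sales       | 111848
6  | Engineering | 114795
7  | Engineering | 41638 
8  | Engineering | 46172 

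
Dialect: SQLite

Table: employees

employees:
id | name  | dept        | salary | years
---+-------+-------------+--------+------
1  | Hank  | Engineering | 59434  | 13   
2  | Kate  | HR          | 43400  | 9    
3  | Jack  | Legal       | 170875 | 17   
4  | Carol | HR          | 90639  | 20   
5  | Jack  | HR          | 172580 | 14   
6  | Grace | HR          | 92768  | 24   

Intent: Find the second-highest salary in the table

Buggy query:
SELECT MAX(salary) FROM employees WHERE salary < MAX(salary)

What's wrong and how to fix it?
Bug: MAX(salary) on the right of the comparison is an aggregate-in-WHERE error

Fix: Compute the overall MAX in a subquery, then take MAX of rows below it

Corrected query:
SELECT MAX(salary) FROM employees WHERE salary < (SELECT MAX(salary) FROM employees)

Result:
MAX(salary)
-----------
170875     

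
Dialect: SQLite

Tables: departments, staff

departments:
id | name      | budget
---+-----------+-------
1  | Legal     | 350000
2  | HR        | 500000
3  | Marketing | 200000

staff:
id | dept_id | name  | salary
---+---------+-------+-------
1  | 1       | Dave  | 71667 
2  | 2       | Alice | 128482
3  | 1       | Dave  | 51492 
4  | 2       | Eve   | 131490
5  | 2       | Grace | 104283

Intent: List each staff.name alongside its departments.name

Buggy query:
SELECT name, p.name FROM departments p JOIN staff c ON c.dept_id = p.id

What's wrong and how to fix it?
Bug: 'name' exists in both joined tables, so the database can't tell which one is meant

Fix: Prefix ambiguous columns with the table alias

Corrected query:
SELECT c.name, p.name FROM departments p JOIN staff c ON c.dept_id = p.id

Result:
name  | name 
------+------
Dave  | Legal
Alice | HR   
Dave  | Legal
Eve   | HR   
Grace | HR   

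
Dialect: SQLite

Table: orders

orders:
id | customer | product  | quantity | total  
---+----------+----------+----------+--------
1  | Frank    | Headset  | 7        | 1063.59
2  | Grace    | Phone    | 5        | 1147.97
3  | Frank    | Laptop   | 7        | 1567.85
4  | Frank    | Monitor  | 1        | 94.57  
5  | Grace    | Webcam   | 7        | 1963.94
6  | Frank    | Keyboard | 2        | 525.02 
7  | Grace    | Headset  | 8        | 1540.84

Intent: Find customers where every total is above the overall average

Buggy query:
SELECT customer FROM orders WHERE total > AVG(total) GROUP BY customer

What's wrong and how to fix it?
Bug: WHERE evaluates per row before aggregation, so AVG() is unavailable

Fix: Compute the overall average in a scalar subquery and compare each group's MIN against it in HAVING

Corrected query:
SELECT customer FROM orders GROUP BY customer HAVING MIN(total) > (SELECT AVG(total) FROM orders)

Result:
customer
--------
Grace   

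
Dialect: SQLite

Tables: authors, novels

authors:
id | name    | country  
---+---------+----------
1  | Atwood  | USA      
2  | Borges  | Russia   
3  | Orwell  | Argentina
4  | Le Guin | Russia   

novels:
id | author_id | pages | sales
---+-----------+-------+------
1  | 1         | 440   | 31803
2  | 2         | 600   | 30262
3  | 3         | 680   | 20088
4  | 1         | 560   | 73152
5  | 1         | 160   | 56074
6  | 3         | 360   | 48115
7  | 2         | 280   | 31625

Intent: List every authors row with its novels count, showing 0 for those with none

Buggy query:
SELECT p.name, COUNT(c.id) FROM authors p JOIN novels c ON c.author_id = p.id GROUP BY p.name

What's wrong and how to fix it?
Bug: INNER JOIN drops authors rows that have no matching novels rows

Fix: Use LEFT JOIN so parents without children still appear (COUNT(c.id) gives 0)

Corrected query:
SELECT p.name, COUNT(c.id) FROM authors p LEFT JOIN novels c ON c.author_id = p.id GROUP BY p.name

Result:
name    | COUNT(c.id)
--------+------------
Atwood  | 3          
Borges  | 2          
Le Guin | 0          
Orwell  | 2          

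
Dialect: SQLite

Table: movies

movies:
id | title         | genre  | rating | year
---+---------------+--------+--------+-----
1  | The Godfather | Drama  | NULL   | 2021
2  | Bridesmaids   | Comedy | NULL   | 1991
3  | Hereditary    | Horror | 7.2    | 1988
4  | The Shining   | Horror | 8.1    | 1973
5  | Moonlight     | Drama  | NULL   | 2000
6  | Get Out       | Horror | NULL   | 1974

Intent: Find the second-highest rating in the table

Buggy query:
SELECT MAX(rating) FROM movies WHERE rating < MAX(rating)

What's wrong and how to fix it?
Bug: The inner MAX is an aggregate inside WHERE, which is not allowed

Fix: Compute the overall MAX in a subquery, then take MAX of rows below it

Corrected query:
SELECT MAX(rating) FROM movies WHERE rating < (SELECT MAX(rating) FROM movies)

Result:
MAX(rating)
-----------
7.2        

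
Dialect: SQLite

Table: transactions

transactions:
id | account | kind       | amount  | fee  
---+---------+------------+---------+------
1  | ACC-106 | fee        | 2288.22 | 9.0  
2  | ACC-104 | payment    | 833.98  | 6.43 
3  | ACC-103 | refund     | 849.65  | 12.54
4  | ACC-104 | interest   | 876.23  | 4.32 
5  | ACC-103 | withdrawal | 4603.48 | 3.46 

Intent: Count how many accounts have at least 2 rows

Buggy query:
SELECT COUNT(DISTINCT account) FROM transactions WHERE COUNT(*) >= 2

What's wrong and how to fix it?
Bug: COUNT(*) cannot appear in WHERE; the per-group count doesn't exist yet

Fix: Use a subquery that GROUPs and filters with HAVING, then count its rows

Corrected query:
SELECT COUNT(*) FROM (SELECT account FROM transactions GROUP BY account HAVING COUNT(*) >= 2)

Result:
COUNT(*)
--------
2       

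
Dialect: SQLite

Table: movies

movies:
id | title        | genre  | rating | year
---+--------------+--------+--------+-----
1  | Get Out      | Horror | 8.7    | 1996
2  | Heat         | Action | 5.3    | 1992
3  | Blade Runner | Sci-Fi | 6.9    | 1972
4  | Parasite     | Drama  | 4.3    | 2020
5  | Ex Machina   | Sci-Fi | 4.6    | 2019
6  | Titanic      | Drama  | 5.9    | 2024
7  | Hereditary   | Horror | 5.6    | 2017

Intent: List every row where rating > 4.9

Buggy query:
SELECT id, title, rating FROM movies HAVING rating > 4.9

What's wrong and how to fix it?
Bug: This is a non-aggregate query (no GROUP BY, no aggregates), so in SQLite the HAVING clause is invalid here; a row-level condition belongs in WHERE

Fix: Replace HAVING with WHERE since the condition applies to individual rows

Corrected query:
SELECT id, title, rating FROM movies WHERE rating > 4.9

Result:
id | title        | rating
---+--------------+-------
1  | Get Out      | 8.7   
2  | Heat         | 5.3   
3  | Blade Runner | 6.9   
6  | Titanic      | 5.9   
7  | Hereditary   | 5.6   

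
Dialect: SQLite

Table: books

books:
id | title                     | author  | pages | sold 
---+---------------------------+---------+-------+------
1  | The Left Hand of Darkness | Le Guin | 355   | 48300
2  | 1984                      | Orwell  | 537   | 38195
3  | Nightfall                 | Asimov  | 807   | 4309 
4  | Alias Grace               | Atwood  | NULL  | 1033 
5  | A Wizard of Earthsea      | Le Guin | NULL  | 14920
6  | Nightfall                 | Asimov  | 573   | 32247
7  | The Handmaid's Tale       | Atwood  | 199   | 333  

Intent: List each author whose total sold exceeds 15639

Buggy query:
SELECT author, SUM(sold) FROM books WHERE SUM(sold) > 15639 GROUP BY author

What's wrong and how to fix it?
Bug: WHERE runs before GROUP BY, so aggregates aren't available there

Fix: Use HAVING (which filters groups after aggregation) instead of WHERE

Corrected query:
SELECT author, SUM(sold) FROM books GROUP BY author HAVING SUM(sold) > 15639

Result:
author  | SUM(sold)
--------+----------
Asimov  | 36556    
Le Guin | 63220    
Orwell  | 38195    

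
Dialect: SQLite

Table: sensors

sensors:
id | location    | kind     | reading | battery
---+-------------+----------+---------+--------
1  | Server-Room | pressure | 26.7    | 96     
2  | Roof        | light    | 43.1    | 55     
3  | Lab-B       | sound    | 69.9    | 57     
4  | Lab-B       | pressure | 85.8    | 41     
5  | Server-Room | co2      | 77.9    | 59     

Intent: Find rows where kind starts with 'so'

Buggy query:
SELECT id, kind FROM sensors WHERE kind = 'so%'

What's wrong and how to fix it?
Bug: '=' compares the literal string including the % character; pattern matching needs LIKE

Fix: Replace '=' with LIKE so 'so%' is treated as a pattern

Corrected query:
SELECT id, kind FROM sensors WHERE kind LIKE 'so%'

Result:
id | kind 
---+------
3  | sound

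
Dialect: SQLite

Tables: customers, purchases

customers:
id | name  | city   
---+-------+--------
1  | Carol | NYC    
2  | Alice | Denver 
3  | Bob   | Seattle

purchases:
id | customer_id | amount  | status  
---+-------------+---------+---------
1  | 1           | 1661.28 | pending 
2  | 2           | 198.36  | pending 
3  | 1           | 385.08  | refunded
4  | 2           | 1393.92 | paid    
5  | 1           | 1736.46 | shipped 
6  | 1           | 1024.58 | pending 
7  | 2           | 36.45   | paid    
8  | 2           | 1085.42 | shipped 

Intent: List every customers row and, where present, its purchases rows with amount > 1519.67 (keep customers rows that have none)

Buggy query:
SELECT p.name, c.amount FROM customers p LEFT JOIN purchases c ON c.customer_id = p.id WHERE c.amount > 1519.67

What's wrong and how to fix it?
Bug: A WHERE condition on the right-hand table after LEFT JOIN drops unmatched parents

Fix: Put 'c.amount > 1519.67' in the JOIN's ON clause instead of WHERE

Corrected query:
SELECT p.name, c.amount FROM customers p LEFT JOIN purchases c ON c.customer_id = p.id AND c.amount > 1519.67

Result:
name  | amount 
------+--------
Carol | 1661.28
Carol | 1736.46
Alice | NULL   
Bob   | NULL   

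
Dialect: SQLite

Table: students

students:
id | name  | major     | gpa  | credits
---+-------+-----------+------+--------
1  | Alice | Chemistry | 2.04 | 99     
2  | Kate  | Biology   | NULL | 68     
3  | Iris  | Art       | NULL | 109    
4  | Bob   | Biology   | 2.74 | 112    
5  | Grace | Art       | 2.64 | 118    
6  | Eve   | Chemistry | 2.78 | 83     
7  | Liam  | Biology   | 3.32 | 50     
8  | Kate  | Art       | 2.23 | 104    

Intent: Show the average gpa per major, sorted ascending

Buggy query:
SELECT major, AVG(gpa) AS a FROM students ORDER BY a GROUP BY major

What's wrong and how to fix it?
Bug: GROUP BY must precede ORDER BY

Fix: Reorder: SELECT … FROM … GROUP BY … ORDER BY …

Corrected query:
SELECT major, AVG(gpa) AS a FROM students GROUP BY major ORDER BY a

Result:
major     | a    
----------+------
Chemistry | 2.41 
Art       | 2.435
Biology   | 3.03 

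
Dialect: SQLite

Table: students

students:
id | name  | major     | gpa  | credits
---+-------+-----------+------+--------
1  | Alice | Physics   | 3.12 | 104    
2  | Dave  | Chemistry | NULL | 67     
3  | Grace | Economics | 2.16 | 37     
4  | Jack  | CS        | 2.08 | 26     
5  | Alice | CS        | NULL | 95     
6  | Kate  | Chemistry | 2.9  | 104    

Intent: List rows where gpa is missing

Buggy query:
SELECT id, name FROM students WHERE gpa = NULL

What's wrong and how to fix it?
Bug: Comparing to NULL with '=' never matches; NULL = NULL is unknown, not true

Fix: Use IS NULL to test for NULL

Corrected query:
SELECT id, name FROM students WHERE gpa IS NULL

Result:
id | name 
---+------
2  | Dave 
5  | Alice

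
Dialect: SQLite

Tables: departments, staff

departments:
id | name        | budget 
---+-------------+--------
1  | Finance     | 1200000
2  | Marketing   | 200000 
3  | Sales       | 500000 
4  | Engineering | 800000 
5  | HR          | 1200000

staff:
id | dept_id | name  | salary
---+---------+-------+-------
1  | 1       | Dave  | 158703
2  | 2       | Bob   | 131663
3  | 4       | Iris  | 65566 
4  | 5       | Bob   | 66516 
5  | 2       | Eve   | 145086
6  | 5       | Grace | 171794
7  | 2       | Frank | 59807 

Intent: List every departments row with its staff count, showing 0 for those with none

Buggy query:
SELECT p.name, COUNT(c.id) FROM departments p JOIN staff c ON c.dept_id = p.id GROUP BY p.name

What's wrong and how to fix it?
Bug: INNER JOIN drops departments rows that have no matching staff rows

Fix: Use LEFT JOIN so parents without children still appear (COUNT(c.id) gives 0)

Corrected query:
SELECT p.name, COUNT(c.id) FROM departments p LEFT JOIN staff c ON c.dept_id = p.id GROUP BY p.name

Result:
name        | COUNT(c.id)
------------+------------
Engineering | 1          
Finance     | 1          
HR          | 2          
Marketing   | 3          
Sales       | 0          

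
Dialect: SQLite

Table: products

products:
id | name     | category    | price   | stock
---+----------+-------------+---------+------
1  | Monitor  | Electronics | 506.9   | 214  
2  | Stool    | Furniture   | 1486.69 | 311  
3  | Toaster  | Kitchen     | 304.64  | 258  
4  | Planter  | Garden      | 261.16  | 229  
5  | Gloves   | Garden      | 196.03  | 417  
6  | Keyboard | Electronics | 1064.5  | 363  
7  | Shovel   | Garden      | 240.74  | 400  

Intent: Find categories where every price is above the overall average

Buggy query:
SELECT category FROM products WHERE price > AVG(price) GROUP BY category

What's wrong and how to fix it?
Bug: AVG() is an aggregate; it can't sit directly in WHERE

Fix: Compute the overall average in a scalar subquery and compare each group's MIN against it in HAVING

Corrected query:
SELECT category FROM products GROUP BY category HAVING MIN(price) > (SELECT AVG(price) FROM products)

Result:
category 
---------
Furniture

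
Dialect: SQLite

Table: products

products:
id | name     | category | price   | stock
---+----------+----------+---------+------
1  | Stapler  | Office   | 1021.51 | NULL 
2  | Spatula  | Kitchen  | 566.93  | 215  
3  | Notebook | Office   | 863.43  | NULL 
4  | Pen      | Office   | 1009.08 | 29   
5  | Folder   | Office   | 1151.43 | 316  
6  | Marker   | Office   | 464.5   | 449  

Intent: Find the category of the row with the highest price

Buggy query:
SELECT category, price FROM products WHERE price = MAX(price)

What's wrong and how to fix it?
Bug: WHERE is evaluated per row; an aggregate over the whole table isn't defined there

Fix: Wrap MAX in a scalar subquery so WHERE compares against a single value

Corrected query:
SELECT category, price FROM products WHERE price = (SELECT MAX(price) FROM products)

Result:
category | price  
---------+--------
Office   | 1151.43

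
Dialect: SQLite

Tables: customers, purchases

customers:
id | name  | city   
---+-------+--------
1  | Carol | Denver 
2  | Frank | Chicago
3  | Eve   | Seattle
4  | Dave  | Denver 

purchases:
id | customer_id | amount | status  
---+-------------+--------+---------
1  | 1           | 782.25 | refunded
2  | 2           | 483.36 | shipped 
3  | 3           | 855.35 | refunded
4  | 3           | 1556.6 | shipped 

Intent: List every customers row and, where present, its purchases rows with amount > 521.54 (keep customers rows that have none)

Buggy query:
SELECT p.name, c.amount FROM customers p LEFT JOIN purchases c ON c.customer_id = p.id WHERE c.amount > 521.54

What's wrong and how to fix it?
Bug: A WHERE condition on the right-hand table after LEFT JOIN drops unmatched parents

Fix: Move the right-table condition into the ON clause so unmatched parents are kept

Corrected query:
SELECT p.name, c.amount FROM customers p LEFT JOIN purchases c ON c.customer_id = p.id AND c.amount > 521.54

Result:
name  | amount
------+-------
Carol | 782.25
Frank | NULL  
Eve   | 855.35
Eve   | 1556.6
Dave  | NULL  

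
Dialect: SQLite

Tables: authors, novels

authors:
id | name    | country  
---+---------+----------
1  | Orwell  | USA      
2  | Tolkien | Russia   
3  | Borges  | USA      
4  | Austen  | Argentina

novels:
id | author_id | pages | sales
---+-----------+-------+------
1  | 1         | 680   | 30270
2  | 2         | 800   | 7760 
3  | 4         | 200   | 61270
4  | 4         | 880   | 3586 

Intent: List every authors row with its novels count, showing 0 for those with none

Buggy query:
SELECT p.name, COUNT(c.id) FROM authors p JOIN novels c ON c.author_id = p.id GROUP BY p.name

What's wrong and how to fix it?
Bug: INNER JOIN drops authors rows that have no matching novels rows

Fix: Switch to LEFT JOIN to retain unmatched parent rows

Corrected query:
SELECT p.name, COUNT(c.id) FROM authors p LEFT JOIN novels c ON c.author_id = p.id GROUP BY p.name

Result:
name    | COUNT(c.id)
--------+------------
Austen  | 2          
Borges  | 0          
Orwell  | 1          
Tolkien | 1          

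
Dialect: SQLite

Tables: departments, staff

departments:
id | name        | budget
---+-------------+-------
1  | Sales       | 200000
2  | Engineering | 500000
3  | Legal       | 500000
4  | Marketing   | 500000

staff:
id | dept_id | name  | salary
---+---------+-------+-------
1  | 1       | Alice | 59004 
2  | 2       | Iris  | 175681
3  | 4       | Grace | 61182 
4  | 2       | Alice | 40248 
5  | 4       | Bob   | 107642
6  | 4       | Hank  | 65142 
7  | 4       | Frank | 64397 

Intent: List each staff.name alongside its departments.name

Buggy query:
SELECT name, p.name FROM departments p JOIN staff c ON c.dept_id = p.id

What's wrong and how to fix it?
Bug: Both tables have a 'name' column; the unqualified reference is ambiguous

Fix: Prefix ambiguous columns with the table alias

Corrected query:
SELECT c.name, p.name FROM departments p JOIN staff c ON c.dept_id = p.id

Result:
name  | name       
------+------------
Alice | Sales      
Iris  | Engineering
Grace | Marketing  
Alice | Engineering
Bob   | Marketing  
Hank  | Marketing  
Frank | Marketing  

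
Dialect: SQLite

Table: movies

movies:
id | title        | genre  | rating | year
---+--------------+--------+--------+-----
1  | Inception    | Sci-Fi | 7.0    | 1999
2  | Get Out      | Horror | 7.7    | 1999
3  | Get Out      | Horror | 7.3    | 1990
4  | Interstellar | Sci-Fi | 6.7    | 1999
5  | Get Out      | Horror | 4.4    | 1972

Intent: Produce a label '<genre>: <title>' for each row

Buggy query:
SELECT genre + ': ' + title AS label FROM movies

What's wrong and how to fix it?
Bug: '+' is numeric addition; on text columns SQLite converts them to 0 instead of concatenating

Fix: Replace + with || to concatenate text

Corrected query:
SELECT genre || ': ' || title AS label FROM movies

Result:
label               
--------------------
Sci-Fi: Inception   
Horror: Get Out     
Horror: Get Out     
Sci-Fi: Interstellar
Horror: Get Out     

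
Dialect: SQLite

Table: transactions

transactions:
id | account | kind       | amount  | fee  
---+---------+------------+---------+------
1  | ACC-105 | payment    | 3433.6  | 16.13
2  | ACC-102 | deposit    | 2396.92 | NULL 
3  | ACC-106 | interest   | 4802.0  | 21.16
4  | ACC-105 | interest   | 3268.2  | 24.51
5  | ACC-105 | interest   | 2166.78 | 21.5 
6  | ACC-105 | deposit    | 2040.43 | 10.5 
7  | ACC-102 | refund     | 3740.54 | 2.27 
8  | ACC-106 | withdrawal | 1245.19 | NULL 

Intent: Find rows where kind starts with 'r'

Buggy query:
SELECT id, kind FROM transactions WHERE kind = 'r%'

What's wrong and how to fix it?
Bug: Wildcards only work with LIKE; '=' treats '%' as a literal character

Fix: Use LIKE for wildcard pattern matching

Corrected query:
SELECT id, kind FROM transactions WHERE kind LIKE 'r%'

Result:
id | kind  
---+-------
7  | refund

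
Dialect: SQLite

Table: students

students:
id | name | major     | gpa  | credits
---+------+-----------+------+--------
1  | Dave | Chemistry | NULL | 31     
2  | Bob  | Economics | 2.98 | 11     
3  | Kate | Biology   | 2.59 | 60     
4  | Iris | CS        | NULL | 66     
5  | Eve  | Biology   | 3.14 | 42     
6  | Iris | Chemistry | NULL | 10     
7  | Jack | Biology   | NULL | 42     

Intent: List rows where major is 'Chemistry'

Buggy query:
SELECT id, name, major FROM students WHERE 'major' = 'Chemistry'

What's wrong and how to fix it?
Bug: Single quotes denote string literals in SQL; the column name is being compared as a constant string

Fix: Reference the column as major without single quotes

Corrected query:
SELECT id, name, major FROM students WHERE major = 'Chemistry'

Result:
id | name | major    
---+------+----------
1  | Dave | Chemistry
6  | Iris | Chemistry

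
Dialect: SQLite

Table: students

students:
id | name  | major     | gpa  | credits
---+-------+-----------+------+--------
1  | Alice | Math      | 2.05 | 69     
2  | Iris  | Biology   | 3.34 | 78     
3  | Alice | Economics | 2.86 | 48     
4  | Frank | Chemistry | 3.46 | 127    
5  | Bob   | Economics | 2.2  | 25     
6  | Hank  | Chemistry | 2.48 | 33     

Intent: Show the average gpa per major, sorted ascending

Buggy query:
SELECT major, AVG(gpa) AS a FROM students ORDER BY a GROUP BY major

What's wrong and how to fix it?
Bug: GROUP BY must precede ORDER BY

Fix: Reorder: SELECT … FROM … GROUP BY … ORDER BY …

Corrected query:
SELECT major, AVG(gpa) AS a FROM students GROUP BY major ORDER BY a

Result:
major     | a   
----------+-----
Math      | 2.05
Economics | 2.53
Chemistry | 2.97
Biology   | 3.34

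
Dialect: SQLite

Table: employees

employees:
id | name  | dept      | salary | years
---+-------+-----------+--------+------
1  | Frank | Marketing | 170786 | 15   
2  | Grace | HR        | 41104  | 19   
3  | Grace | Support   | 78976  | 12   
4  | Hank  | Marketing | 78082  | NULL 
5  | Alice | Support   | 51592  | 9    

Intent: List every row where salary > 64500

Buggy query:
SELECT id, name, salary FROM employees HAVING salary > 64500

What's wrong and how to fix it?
Bug: This is a non-aggregate query (no GROUP BY, no aggregates), so in SQLite the HAVING clause is invalid here; a row-level condition belongs in WHERE

Fix: Replace HAVING with WHERE since the condition applies to individual rows

Corrected query:
SELECT id, name, salary FROM employees WHERE salary > 64500

Result:
id | name  | salary
---+-------+-------
1  | Frank | 170786
3  | Grace | 78976 
4  | Hank  | 78082 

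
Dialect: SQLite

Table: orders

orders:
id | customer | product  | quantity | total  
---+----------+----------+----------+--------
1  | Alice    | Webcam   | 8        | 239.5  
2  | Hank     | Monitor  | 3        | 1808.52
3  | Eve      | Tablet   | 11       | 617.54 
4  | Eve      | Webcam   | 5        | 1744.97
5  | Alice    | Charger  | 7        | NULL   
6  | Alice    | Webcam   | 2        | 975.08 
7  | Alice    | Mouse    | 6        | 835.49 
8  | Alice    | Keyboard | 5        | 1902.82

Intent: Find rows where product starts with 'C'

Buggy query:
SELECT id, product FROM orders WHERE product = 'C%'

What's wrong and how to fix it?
Bug: Wildcards only work with LIKE; '=' treats '%' as a literal character

Fix: Replace '=' with LIKE so 'C%' is treated as a pattern

Corrected query:
SELECT id, product FROM orders WHERE product LIKE 'C%'

Result:
id | product
---+--------
5  | Charger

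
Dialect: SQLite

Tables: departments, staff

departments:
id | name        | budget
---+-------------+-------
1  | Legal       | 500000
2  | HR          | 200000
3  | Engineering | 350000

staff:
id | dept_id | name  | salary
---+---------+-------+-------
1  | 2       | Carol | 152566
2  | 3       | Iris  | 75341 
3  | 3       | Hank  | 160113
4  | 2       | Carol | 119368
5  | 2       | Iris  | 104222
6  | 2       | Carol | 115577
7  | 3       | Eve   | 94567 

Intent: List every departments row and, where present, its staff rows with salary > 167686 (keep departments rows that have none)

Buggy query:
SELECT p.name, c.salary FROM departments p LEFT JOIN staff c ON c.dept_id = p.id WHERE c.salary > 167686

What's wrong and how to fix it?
Bug: A WHERE condition on the right-hand table after LEFT JOIN drops unmatched parents

Fix: Put 'c.salary > 167686' in the JOIN's ON clause instead of WHERE

Corrected query:
SELECT p.name, c.salary FROM departments p LEFT JOIN staff c ON c.dept_id = p.id AND c.salary > 167686

Result:
name        | salary
------------+-------
Legal       | NULL  
HR          | NULL  
Engineering | NULL  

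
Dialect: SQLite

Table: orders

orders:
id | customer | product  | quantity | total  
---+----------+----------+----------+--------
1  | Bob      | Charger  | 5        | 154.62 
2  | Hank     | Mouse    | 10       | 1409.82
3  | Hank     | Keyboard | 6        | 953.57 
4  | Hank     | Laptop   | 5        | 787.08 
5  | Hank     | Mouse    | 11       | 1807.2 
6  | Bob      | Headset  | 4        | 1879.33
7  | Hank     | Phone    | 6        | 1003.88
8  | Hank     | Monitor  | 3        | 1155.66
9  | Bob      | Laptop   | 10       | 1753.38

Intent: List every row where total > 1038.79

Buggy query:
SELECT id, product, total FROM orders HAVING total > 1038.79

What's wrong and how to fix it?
Bug: This is a non-aggregate query (no GROUP BY, no aggregates), so in SQLite the HAVING clause is invalid here; a row-level condition belongs in WHERE

Fix: Use WHERE for row-level filtering

Corrected query:
SELECT id, product, total FROM orders WHERE total > 1038.79

Result:
id | product | total  
---+---------+--------
2  | Mouse   | 1409.82
5  | Mouse   | 1807.2 
6  | Headset | 1879.33
8  | Monitor | 1155.66
9  | Laptop  | 1753.38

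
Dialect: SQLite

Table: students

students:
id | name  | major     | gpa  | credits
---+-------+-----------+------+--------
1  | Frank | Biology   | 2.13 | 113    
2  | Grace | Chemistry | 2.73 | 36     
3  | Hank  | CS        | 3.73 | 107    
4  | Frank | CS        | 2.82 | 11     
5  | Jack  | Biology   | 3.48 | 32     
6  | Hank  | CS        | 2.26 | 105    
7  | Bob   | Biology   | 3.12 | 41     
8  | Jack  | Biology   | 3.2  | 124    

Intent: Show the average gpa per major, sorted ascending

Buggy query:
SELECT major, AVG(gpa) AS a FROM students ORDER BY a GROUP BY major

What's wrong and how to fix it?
Bug: GROUP BY must precede ORDER BY

Fix: Move ORDER BY to the end, after GROUP BY

Corrected query:
SELECT major, AVG(gpa) AS a FROM students GROUP BY major ORDER BY a

Result:
major     | a       
----------+---------
Chemistry | 2.73    
CS        | 2.936667
Biology   | 2.9825  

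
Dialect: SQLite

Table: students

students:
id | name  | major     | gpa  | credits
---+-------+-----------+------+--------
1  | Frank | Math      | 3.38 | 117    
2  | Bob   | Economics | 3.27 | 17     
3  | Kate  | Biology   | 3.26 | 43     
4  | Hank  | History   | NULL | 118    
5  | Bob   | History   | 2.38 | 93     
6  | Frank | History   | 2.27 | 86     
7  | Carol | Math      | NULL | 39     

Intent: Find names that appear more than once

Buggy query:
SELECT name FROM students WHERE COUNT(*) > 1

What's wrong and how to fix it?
Bug: WHERE can't reference COUNT(*); aggregates are computed after WHERE

Fix: GROUP BY name, then filter groups with HAVING COUNT(*) > 1

Corrected query:
SELECT name FROM students GROUP BY name HAVING COUNT(*) > 1

Result:
name 
-----
Bob  
Frank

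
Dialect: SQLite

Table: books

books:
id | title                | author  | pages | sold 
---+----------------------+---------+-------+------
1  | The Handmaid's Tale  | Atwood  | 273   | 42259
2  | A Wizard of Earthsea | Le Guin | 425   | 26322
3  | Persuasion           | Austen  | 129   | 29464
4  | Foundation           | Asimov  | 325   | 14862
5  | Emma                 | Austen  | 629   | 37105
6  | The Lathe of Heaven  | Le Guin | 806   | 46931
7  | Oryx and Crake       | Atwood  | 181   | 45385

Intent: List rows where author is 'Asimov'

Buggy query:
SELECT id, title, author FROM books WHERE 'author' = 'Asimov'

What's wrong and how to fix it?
Bug: 'author' in single quotes is a string literal, not the column; the comparison is literal-vs-literal and never true

Fix: Remove the quotes around the column name (or use double quotes for an identifier)

Corrected query:
SELECT id, title, author FROM books WHERE author = 'Asimov'

Result:
id | title      | author
---+------------+-------
4  | Foundation | Asimov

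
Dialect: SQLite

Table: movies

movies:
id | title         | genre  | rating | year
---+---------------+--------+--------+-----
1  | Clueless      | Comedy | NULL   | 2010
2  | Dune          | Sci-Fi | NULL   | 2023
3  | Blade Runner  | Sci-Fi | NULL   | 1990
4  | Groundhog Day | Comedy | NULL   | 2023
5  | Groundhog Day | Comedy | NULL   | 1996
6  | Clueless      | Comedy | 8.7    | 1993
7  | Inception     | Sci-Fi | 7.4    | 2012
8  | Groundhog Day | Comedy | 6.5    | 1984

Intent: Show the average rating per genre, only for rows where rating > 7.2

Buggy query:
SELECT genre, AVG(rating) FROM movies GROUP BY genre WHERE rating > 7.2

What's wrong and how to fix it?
Bug: WHERE cannot follow GROUP BY

Fix: Place WHERE between FROM and GROUP BY

Corrected query:
SELECT genre, AVG(rating) FROM movies WHERE rating > 7.2 GROUP BY genre

Result:
genre  | AVG(rating)
-------+------------
Comedy | 8.7        
Sci-Fi | 7.4        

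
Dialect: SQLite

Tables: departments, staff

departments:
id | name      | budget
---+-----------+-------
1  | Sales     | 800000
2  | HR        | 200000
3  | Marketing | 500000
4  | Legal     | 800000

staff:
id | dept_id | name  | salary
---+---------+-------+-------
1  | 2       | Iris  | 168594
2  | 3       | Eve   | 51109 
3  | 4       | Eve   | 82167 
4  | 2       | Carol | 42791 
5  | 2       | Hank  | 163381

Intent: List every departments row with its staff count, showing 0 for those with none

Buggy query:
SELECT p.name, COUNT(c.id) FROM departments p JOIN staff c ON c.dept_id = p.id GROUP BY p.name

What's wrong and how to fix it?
Bug: An inner join excludes parents with zero children

Fix: Switch to LEFT JOIN to retain unmatched parent rows

Corrected query:
SELECT p.name, COUNT(c.id) FROM departments p LEFT JOIN staff c ON c.dept_id = p.id GROUP BY p.name

Result:
name      | COUNT(c.id)
----------+------------
HR        | 3          
Legal     | 1          
Marketing | 1          
Sales     | 0          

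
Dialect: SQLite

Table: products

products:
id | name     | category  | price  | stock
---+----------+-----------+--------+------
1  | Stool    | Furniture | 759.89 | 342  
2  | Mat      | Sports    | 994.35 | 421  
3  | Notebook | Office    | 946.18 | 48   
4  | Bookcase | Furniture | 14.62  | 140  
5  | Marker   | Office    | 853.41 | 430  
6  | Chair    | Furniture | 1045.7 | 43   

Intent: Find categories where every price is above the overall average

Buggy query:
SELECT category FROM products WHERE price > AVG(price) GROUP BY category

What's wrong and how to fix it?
Bug: WHERE evaluates per row before aggregation, so AVG() is unavailable

Fix: Compute the overall average in a scalar subquery and compare each group's MIN against it in HAVING

Corrected query:
SELECT category FROM products GROUP BY category HAVING MIN(price) > (SELECT AVG(price) FROM products)

Result:
category
--------
Office  
Sports  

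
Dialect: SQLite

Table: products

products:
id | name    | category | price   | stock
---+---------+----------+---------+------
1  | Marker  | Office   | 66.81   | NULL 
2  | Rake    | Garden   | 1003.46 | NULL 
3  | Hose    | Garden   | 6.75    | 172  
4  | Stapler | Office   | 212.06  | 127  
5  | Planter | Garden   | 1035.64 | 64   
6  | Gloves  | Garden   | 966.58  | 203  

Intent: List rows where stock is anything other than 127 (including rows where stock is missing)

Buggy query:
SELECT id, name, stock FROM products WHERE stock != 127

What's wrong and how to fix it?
Bug: Inequality against NULL is unknown, not true; rows with NULL are dropped

Fix: Handle NULL separately with IS NULL alongside the inequality

Corrected query:
SELECT id, name, stock FROM products WHERE stock != 127 OR stock IS NULL

Result:
id | name    | stock
---+---------+------
1  | Marker  | NULL 
2  | Rake    | NULL 
3  | Hose    | 172  
5  | Planter | 64   
6  | Gloves  | 203  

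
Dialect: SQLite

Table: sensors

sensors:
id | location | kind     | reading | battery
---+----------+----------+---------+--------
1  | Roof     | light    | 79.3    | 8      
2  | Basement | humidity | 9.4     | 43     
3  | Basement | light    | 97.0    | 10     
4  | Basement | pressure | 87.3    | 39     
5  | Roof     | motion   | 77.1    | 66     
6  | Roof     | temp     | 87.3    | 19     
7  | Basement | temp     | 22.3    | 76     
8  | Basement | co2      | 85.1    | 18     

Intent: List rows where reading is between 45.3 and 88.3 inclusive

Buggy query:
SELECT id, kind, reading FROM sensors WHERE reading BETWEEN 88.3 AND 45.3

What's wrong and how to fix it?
Bug: BETWEEN expects the lower bound first; with 88.3 AND 45.3 the range is empty

Fix: Write BETWEEN 45.3 AND 88.3

Corrected query:
SELECT id, kind, reading FROM sensors WHERE reading BETWEEN 45.3 AND 88.3

Result:
id | kind     | reading
---+----------+--------
1  | light    | 79.3   
4  | pressure | 87.3   
5  | motion   | 77.1   
6  | temp     | 87.3   
8  | co2      | 85.1   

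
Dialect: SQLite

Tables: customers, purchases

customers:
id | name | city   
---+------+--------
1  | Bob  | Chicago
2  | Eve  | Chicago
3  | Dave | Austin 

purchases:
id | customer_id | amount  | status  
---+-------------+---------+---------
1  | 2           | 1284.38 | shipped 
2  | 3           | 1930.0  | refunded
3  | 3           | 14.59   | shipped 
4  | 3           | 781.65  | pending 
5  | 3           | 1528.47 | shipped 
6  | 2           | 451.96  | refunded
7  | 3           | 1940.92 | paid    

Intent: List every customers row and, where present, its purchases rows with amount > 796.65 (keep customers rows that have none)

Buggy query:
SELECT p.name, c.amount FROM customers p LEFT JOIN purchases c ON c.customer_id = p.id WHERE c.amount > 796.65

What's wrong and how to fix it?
Bug: A WHERE condition on the right-hand table after LEFT JOIN drops unmatched parents

Fix: Move the right-table condition into the ON clause so unmatched parents are kept

Corrected query:
SELECT p.name, c.amount FROM customers p LEFT JOIN purchases c ON c.customer_id = p.id AND c.amount > 796.65

Result:
name | amount 
-----+--------
Bob  | NULL   
Eve  | 1284.38
Dave | 1528.47
Dave | 1930   
Dave | 1940.92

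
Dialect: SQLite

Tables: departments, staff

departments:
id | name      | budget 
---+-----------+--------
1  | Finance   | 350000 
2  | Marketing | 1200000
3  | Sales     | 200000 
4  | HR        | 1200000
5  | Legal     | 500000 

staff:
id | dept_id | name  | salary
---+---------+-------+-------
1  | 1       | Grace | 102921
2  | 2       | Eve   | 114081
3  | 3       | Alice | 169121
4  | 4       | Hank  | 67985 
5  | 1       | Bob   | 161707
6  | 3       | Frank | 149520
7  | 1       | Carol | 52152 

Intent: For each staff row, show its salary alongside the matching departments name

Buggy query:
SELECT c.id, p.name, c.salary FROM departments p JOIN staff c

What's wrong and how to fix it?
Bug: JOIN with no ON clause produces a cartesian product; every staff row pairs with every departments row

Fix: Add ON c.dept_id = p.id to the JOIN

Corrected query:
SELECT c.id, p.name, c.salary FROM departments p JOIN staff c ON c.dept_id = p.id

Result:
id | name      | salary
---+-----------+-------
1  | Finance   | 102921
2  | Marketing | 114081
3  | Sales     | 169121
4  | HR        | 67985 
5  | Finance   | 161707
6  | Sales     | 149520
7  | Finance   | 52152 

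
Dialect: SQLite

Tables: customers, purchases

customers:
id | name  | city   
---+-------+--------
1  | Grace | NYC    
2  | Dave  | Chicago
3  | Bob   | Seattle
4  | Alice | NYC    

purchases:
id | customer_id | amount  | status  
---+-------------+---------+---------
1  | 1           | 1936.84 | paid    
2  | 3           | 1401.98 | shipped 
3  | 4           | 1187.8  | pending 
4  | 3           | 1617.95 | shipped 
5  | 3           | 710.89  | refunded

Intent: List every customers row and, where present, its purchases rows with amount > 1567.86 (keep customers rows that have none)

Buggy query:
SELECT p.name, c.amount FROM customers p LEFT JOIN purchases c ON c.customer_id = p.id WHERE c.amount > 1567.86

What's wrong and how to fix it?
Bug: A WHERE condition on the right-hand table after LEFT JOIN drops unmatched parents

Fix: Put 'c.amount > 1567.86' in the JOIN's ON clause instead of WHERE

Corrected query:
SELECT p.name, c.amount FROM customers p LEFT JOIN purchases c ON c.customer_id = p.id AND c.amount > 1567.86

Result:
name  | amount 
------+--------
Grace | 1936.84
Dave  | NULL   
Bob   | 1617.95
Alice | NULL   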